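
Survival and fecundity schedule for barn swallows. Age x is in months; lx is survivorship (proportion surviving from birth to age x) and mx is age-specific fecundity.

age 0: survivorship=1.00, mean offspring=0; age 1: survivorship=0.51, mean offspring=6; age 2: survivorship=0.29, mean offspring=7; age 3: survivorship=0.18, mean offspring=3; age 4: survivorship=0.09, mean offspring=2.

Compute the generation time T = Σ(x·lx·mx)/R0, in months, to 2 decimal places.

1.63

lx·mx: 0, 3.06, 2.03, 0.54, 0.18 → R0 = 5.81
x·lx·mx: 0, 3.06, 4.06, 1.62, 0.72 → Σ = 9.46
T = 9.46 / 5.81 = 1.628227… → 1.63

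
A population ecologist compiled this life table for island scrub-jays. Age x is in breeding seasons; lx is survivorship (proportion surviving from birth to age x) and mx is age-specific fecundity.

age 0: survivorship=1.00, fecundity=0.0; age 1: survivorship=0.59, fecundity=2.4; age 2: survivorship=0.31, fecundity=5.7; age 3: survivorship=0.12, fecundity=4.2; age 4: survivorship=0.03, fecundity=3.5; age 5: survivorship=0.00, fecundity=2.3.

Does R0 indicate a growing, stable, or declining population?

growing

R0 = Σ lx·mx = 0 + 1.416 + 1.767 + 0.504 + 0.105 + 0 = 3.792
R0 > 1, so the population is growing.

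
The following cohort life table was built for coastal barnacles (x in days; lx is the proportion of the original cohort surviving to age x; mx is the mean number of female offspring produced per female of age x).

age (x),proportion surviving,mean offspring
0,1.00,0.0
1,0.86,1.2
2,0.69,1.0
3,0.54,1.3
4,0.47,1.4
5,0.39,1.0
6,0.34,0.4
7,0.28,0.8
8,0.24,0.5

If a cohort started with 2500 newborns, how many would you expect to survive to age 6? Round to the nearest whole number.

Expected survivors = N0 · l_6 = 2500 × 0.34 = 850 → 850

850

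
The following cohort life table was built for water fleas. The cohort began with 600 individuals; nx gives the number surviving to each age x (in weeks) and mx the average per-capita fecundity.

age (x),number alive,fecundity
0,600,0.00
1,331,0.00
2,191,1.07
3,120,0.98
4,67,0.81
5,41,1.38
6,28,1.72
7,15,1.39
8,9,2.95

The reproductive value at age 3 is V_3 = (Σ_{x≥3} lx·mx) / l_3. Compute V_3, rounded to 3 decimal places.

lx = nx/n0 = nx/600: 1, 0.55167…, 0.31833…, 0.2, 0.11167…, 0.06833…, 0.04667…, 0.025, 0.015
lx·mx for x ≥ 3: 0.196, 0.09045…, 0.0943…, 0.080267…, 0.03475, 0.04425 → sum = 0.540017…
V_3 = 0.540017… / l_3 = 0.540017… / 0.2 = 2.700083… → 2.700

2.700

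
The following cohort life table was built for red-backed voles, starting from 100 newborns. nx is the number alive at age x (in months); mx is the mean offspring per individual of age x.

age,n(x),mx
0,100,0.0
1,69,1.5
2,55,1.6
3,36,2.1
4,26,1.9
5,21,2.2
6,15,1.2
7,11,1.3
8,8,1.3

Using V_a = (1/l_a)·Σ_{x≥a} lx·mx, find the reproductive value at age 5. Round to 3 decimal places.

4.233

lx = nx/n0 = nx/100: 1, 0.69, 0.55, 0.36, 0.26, 0.21, 0.15, 0.11, 0.08
lx·mx for x ≥ 5: 0.462, 0.18, 0.143, 0.104 → sum = 0.889
V_5 = 0.889 / l_5 = 0.889 / 0.21 = 4.233333… → 4.233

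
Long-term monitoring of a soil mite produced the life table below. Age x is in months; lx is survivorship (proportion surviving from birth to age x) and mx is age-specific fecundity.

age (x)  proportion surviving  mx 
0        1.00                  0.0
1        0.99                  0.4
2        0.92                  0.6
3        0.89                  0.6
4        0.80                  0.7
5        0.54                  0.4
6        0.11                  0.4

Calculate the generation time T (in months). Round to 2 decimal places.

2.90

lx·mx: 0, 0.396, 0.552, 0.534, 0.56, 0.216, 0.044 → R0 = 2.302
x·lx·mx: 0, 0.396, 1.104, 1.602, 2.24, 1.08, 0.264 → Σ = 6.686
T = 6.686 / 2.302 = 2.904431… → 2.90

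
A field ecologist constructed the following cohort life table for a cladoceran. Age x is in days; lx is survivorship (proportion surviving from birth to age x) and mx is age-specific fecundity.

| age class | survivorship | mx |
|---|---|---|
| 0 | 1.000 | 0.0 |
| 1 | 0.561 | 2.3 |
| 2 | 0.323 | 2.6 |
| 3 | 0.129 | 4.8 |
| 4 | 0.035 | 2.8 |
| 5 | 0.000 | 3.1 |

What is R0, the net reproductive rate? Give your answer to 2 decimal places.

2.85

lx·mx by age: 0, 1.2903, 0.8398, 0.6192, 0.098, 0
R0 = Σ lx·mx = 2.8473 → 2.85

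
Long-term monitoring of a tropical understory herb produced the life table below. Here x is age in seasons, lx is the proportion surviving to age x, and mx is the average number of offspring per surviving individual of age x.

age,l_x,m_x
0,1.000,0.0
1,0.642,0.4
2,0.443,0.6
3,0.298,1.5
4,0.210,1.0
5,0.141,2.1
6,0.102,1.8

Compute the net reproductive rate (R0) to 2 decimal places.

1.66

lx·mx by age: 0, 0.2568, 0.2658, 0.447, 0.21, 0.2961, 0.1836
R0 = Σ lx·mx = 1.6593 → 1.66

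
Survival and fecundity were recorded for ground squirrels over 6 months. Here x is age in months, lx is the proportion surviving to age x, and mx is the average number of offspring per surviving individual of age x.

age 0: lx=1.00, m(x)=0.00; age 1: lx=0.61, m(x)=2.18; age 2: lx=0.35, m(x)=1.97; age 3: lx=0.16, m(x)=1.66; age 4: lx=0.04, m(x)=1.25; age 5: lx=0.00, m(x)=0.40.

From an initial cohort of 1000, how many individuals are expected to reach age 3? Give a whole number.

Expected survivors = N0 · l_3 = 1000 × 0.16 = 160 → 160

160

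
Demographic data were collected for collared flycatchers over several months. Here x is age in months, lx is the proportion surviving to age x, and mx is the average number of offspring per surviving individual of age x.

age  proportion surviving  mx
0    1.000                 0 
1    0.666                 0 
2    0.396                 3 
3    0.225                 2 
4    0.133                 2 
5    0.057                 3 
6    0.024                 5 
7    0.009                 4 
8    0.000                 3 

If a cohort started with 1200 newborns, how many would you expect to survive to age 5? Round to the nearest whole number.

68

Expected survivors = N0 · l_5 = 1200 × 0.057 = 68.4 → 68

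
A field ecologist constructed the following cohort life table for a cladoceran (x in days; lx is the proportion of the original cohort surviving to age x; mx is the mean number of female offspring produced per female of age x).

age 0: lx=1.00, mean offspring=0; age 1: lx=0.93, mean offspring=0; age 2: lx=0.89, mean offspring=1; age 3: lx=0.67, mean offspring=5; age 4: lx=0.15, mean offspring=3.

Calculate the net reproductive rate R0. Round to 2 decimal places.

lx·mx by age: 0, 0, 0.89, 3.35, 0.45
R0 = Σ lx·mx = 4.69 → 4.69

4.69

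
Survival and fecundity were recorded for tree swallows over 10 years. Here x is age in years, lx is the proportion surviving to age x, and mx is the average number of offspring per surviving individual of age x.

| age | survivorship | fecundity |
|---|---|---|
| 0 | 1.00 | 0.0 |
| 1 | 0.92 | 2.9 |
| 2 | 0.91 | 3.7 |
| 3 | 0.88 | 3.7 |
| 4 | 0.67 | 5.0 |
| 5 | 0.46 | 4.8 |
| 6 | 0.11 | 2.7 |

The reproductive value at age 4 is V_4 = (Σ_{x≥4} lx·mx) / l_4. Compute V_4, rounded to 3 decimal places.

8.739

lx·mx for x ≥ 4: 3.35, 2.208, 0.297 → sum = 5.855
V_4 = 5.855 / l_4 = 5.855 / 0.67 = 8.738806… → 8.739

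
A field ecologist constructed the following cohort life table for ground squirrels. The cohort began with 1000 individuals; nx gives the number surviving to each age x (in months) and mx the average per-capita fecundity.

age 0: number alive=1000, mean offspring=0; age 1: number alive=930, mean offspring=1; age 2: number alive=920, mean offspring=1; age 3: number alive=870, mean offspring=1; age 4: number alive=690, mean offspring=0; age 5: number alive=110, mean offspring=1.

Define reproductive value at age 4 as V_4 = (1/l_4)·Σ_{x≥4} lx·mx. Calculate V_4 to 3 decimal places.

lx = nx/n0 = nx/1000: 1, 0.93, 0.92, 0.87, 0.69, 0.11
lx·mx for x ≥ 4: 0, 0.11 → sum = 0.11
V_4 = 0.11 / l_4 = 0.11 / 0.69 = 0.15942… → 0.159

0.159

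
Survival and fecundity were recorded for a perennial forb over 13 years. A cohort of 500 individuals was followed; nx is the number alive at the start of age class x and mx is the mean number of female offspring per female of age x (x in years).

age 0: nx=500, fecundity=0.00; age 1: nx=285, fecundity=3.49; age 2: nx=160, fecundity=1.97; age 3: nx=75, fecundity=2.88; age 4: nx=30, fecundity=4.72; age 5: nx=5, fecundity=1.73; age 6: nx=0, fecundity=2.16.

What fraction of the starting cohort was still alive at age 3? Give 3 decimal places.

0.150

l_3 = n_3/n_0 = 75/500 = 0.15 → 0.150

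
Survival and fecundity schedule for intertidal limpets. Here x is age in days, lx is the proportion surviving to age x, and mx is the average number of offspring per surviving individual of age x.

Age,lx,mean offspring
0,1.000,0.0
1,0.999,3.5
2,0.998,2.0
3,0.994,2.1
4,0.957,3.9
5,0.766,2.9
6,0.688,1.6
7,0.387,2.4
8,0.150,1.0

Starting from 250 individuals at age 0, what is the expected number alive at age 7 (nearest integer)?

97

Expected survivors = N0 · l_7 = 250 × 0.387 = 96.75 → 97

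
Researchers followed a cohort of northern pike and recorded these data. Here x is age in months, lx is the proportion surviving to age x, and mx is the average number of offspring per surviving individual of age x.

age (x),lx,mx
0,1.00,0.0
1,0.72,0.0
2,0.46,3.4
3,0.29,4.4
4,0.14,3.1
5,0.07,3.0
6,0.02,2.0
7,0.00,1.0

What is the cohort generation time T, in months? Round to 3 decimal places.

lx·mx: 0, 0, 1.564, 1.276, 0.434, 0.21, 0.04, 0 → R0 = 3.524
x·lx·mx: 0, 0, 3.128, 3.828, 1.736, 1.05, 0.24, 0 → Σ = 9.982
T = 9.982 / 3.524 = 2.832577… → 2.833

2.833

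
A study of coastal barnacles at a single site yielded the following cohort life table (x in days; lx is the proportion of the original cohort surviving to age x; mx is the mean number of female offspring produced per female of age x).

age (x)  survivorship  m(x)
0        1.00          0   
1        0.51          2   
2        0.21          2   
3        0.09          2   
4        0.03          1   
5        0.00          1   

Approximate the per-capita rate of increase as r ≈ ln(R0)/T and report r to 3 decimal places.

R0 = Σ lx·mx = 0 + 1.02 + 0.42 + 0.18 + 0.03 + 0 = 1.65
Σ x·lx·mx = 2.52; T = 2.52/1.65 = 1.52727…
r ≈ ln(R0)/T = ln(1.65)/1.52727… = 0.32789… → 0.328

0.328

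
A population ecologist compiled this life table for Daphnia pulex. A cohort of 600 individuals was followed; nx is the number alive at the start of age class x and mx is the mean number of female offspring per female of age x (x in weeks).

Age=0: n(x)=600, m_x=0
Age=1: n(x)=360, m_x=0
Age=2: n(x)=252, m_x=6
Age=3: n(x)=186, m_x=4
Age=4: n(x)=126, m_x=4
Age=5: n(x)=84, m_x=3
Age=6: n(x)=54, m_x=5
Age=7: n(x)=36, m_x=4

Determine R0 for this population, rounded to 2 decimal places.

5.71

lx = nx/n0 = nx/600: 1, 0.6, 0.42, 0.31, 0.21, 0.14, 0.09, 0.06
lx·mx by age: 0, 0, 2.52, 1.24, 0.84, 0.42, 0.45, 0.24
R0 = Σ lx·mx = 5.71 → 5.71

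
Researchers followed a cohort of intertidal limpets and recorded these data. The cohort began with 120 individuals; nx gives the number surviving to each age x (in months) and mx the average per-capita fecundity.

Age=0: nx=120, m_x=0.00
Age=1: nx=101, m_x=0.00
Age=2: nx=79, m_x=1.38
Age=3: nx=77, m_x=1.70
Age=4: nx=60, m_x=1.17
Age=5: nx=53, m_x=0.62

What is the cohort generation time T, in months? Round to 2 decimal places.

lx = nx/n0 = nx/120: 1, 0.84167…, 0.65833…, 0.64167…, 0.5, 0.44167…
lx·mx: 0, 0, 0.9085…, 1.090833…, 0.585, 0.273833… → R0 = 2.858167…
x·lx·mx: 0, 0, 1.817…, 3.2725…, 2.34, 1.369167… → Σ = 8.798667…
T = 8.798667… / 2.858167… = 3.07843… → 3.08

3.08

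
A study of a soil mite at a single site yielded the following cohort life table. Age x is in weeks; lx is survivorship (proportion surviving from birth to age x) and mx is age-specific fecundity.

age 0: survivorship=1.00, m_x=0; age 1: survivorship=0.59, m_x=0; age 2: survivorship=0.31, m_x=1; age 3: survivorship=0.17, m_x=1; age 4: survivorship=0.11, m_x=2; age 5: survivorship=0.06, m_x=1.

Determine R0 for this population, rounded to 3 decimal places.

0.760

lx·mx by age: 0, 0, 0.31, 0.17, 0.22, 0.06
R0 = Σ lx·mx = 0.76 → 0.760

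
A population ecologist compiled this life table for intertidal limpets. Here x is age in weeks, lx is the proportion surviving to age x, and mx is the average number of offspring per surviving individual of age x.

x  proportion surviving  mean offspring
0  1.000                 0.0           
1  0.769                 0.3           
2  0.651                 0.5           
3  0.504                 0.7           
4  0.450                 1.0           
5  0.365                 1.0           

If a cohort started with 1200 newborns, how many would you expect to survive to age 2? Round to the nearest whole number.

Expected survivors = N0 · l_2 = 1200 × 0.651 = 781.2 → 781

781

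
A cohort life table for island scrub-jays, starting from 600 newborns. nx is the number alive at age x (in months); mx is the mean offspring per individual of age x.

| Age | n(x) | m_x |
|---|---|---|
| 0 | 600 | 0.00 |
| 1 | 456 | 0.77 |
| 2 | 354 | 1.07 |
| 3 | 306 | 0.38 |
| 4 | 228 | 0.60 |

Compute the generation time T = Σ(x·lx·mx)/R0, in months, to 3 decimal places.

2.039

lx = nx/n0 = nx/600: 1, 0.76, 0.59, 0.51, 0.38
lx·mx: 0, 0.5852, 0.6313, 0.1938, 0.228 → R0 = 1.6383
x·lx·mx: 0, 0.5852, 1.2626, 0.5814, 0.912 → Σ = 3.3412
T = 3.3412 / 1.6383 = 2.039431… → 2.039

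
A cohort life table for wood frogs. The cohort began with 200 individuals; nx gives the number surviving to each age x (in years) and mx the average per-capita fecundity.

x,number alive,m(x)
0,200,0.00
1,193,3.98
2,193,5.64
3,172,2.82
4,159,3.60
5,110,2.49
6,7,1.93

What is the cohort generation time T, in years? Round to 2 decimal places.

lx = nx/n0 = nx/200: 1, 0.965, 0.965, 0.86, 0.795, 0.55, 0.035
lx·mx: 0, 3.8407, 5.4426, 2.4252, 2.862, 1.3695, 0.06755 → R0 = 16.00755
x·lx·mx: 0, 3.8407, 10.8852, 7.2756, 11.448, 6.8475, 0.4053 → Σ = 40.7023
T = 40.7023 / 16.00755 = 2.542694… → 2.54

2.54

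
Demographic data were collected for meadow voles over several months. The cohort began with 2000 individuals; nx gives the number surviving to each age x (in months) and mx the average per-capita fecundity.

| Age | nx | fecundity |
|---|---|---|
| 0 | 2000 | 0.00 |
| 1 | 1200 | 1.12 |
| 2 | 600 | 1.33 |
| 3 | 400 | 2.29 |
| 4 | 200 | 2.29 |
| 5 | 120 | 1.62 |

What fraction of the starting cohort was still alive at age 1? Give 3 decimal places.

0.600

l_1 = n_1/n_0 = 1200/2000 = 0.6 → 0.600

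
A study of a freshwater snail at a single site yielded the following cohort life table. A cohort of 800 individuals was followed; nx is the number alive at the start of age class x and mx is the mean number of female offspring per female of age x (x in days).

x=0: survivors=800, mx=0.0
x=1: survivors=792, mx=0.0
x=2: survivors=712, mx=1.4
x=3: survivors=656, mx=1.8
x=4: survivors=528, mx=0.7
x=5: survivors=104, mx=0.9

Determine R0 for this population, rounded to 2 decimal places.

lx = nx/n0 = nx/800: 1, 0.99, 0.89, 0.82, 0.66, 0.13
lx·mx by age: 0, 0, 1.246, 1.476, 0.462, 0.117
R0 = Σ lx·mx = 3.301 → 3.30

3.30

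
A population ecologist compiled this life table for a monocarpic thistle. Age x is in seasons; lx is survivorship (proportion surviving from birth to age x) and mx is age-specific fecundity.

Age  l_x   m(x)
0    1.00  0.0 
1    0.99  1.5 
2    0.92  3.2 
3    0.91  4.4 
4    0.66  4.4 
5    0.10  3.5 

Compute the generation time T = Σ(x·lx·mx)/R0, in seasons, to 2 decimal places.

lx·mx: 0, 1.485, 2.944, 4.004, 2.904, 0.35 → R0 = 11.687
x·lx·mx: 0, 1.485, 5.888, 12.012, 11.616, 1.75 → Σ = 32.751
T = 32.751 / 11.687 = 2.802344… → 2.80

2.80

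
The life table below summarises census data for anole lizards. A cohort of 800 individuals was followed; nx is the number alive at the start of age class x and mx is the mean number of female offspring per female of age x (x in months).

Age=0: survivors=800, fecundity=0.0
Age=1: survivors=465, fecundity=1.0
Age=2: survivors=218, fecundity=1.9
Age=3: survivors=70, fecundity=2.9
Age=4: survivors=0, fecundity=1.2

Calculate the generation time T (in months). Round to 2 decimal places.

lx = nx/n0 = nx/800: 1, 0.58125, 0.2725, 0.0875, 0
lx·mx: 0, 0.58125, 0.51775, 0.25375, 0 → R0 = 1.35275
x·lx·mx: 0, 0.58125, 1.0355, 0.76125, 0 → Σ = 2.378
T = 2.378 / 1.35275 = 1.757901… → 1.76

1.76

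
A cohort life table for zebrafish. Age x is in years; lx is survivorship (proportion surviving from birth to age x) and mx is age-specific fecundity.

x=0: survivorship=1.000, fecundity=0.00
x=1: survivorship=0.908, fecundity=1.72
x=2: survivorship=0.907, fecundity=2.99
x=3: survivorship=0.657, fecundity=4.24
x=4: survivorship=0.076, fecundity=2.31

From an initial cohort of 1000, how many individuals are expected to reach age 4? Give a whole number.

76

Expected survivors = N0 · l_4 = 1000 × 0.076 = 76 → 76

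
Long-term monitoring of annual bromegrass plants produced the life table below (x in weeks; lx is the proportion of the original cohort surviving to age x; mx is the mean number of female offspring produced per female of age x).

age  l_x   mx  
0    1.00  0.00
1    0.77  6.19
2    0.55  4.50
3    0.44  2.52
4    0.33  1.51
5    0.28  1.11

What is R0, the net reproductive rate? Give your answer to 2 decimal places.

9.16

lx·mx by age: 0, 4.7663, 2.475, 1.1088, 0.4983, 0.3108
R0 = Σ lx·mx = 9.1592 → 9.16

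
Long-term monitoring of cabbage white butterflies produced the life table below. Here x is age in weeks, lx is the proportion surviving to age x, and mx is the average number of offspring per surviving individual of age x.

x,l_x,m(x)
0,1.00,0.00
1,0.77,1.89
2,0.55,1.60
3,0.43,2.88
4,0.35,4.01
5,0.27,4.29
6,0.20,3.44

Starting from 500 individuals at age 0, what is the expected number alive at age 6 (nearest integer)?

Expected survivors = N0 · l_6 = 500 × 0.20 = 100 → 100

100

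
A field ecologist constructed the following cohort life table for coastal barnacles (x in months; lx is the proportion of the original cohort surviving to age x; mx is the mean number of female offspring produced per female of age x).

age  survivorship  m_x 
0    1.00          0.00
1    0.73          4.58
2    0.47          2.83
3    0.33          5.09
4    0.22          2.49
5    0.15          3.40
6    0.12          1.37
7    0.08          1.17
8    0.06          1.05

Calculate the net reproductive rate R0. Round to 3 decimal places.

7.732

lx·mx by age: 0, 3.3434, 1.3301, 1.6797, 0.5478, 0.51, 0.1644, 0.0936, 0.063
R0 = Σ lx·mx = 7.732 → 7.732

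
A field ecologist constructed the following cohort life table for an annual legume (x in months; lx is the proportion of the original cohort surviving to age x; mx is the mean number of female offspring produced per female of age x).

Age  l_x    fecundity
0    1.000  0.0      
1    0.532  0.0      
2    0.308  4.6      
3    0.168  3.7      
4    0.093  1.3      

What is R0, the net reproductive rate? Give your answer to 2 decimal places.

lx·mx by age: 0, 0, 1.4168, 0.6216, 0.1209
R0 = Σ lx·mx = 2.1593 → 2.16

2.16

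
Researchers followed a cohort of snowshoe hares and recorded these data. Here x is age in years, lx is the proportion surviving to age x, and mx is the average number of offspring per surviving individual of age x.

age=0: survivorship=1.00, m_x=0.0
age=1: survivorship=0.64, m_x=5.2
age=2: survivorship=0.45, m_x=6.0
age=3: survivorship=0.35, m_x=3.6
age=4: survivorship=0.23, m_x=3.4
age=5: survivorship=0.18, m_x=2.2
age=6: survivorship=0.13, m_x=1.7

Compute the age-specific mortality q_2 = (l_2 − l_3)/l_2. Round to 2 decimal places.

q_2 = (l_2 − l_3) / l_2 = (0.45 − 0.35) / 0.45
     = 0.1 / 0.45 = 0.222222… → 0.22

0.22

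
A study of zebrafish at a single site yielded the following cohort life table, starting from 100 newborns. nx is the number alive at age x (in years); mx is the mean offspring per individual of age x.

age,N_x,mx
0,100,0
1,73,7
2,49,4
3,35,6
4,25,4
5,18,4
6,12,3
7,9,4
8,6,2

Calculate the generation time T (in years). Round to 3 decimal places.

lx = nx/n0 = nx/100: 1, 0.73, 0.49, 0.35, 0.25, 0.18, 0.12, 0.09, 0.06
lx·mx: 0, 5.11, 1.96, 2.1, 1, 0.72, 0.36, 0.36, 0.12 → R0 = 11.73
x·lx·mx: 0, 5.11, 3.92, 6.3, 4, 3.6, 2.16, 2.52, 0.96 → Σ = 28.57
T = 28.57 / 11.73 = 2.435635… → 2.436

2.436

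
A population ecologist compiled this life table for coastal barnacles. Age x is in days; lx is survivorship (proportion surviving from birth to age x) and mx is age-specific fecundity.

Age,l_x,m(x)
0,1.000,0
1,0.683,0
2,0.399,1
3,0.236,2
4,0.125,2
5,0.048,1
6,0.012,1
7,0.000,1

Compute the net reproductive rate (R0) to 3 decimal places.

lx·mx by age: 0, 0, 0.399, 0.472, 0.25, 0.048, 0.012, 0
R0 = Σ lx·mx = 1.181 → 1.181

1.181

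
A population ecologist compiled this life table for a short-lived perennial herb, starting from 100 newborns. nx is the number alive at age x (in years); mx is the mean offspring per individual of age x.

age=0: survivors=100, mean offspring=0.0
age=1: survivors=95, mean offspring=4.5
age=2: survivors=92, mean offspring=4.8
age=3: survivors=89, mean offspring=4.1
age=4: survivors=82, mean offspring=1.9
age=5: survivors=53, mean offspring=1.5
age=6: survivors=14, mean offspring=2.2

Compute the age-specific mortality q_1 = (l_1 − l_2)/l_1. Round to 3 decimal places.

lx = nx/n0 = nx/100: 1, 0.95, 0.92, 0.89, 0.82, 0.53, 0.14
q_1 = (l_1 − l_2) / l_1 = (0.95 − 0.92) / 0.95
     = 0.03 / 0.95 = 0.031579… → 0.032

0.032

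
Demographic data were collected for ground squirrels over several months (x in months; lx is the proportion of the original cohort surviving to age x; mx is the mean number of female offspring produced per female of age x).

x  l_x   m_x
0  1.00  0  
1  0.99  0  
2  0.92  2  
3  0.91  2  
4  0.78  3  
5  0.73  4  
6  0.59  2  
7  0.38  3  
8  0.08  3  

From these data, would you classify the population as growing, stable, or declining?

growing

R0 = Σ lx·mx = 0 + 0 + 1.84 + 1.82 + 2.34 + 2.92 + 1.18 + 1.14 + 0.24 = 11.48
R0 > 1, so the population is growing.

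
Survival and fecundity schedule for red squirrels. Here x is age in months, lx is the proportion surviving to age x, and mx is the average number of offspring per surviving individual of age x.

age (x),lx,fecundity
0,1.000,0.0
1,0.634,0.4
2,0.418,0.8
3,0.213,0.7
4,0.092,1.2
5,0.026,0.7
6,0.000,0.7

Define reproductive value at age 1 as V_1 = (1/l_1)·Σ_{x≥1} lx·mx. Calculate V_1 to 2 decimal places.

1.37

lx·mx for x ≥ 1: 0.2536, 0.3344, 0.1491, 0.1104, 0.0182, 0 → sum = 0.8657
V_1 = 0.8657 / l_1 = 0.8657 / 0.634 = 1.365457… → 1.37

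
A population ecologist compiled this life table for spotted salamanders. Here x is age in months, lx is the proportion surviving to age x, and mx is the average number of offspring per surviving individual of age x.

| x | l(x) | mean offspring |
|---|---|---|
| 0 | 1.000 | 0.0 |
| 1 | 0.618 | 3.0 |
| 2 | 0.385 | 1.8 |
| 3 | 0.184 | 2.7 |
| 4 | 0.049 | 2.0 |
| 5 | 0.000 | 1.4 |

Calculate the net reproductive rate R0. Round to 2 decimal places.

lx·mx by age: 0, 1.854, 0.693, 0.4968, 0.098, 0
R0 = Σ lx·mx = 3.1418 → 3.14

3.14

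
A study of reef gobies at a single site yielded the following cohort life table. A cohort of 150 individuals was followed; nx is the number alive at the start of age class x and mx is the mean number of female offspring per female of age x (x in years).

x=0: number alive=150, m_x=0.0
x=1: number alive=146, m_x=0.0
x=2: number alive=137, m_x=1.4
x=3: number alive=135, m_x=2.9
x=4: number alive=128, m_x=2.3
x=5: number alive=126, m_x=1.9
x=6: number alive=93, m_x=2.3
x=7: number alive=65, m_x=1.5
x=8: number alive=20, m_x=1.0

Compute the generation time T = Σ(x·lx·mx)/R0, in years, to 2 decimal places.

4.18

lx = nx/n0 = nx/150: 1, 0.97333…, 0.91333…, 0.9, 0.85333…, 0.84, 0.62, 0.43333…, 0.13333…
lx·mx: 0, 0, 1.278667…, 2.61, 1.962667…, 1.596, 1.426, 0.65…, 0.133333… → R0 = 9.656667…
x·lx·mx: 0, 0, 2.557333…, 7.83, 7.850667…, 7.98, 8.556, 4.55…, 1.066667… → Σ = 40.390667…
T = 40.390667… / 9.656667… = 4.182672… → 4.18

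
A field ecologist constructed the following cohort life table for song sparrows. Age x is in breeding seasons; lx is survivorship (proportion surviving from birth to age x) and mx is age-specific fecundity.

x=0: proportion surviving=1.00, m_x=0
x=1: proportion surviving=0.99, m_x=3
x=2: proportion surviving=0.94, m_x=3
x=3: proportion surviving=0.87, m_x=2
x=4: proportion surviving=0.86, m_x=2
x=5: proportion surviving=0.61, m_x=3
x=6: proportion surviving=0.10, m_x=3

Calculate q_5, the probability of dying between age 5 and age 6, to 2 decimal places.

q_5 = (l_5 − l_6) / l_5 = (0.61 − 0.1) / 0.61
     = 0.51 / 0.61 = 0.836066… → 0.84

0.84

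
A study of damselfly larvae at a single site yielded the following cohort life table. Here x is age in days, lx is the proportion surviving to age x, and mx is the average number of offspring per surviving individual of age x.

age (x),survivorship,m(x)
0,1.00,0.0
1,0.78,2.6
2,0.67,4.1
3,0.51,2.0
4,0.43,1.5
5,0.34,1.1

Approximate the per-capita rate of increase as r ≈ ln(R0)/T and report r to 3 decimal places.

0.870

R0 = Σ lx·mx = 0 + 2.028 + 2.747 + 1.02 + 0.645 + 0.374 = 6.814
Σ x·lx·mx = 15.032; T = 15.032/6.814 = 2.20605…
r ≈ ln(R0)/T = ln(6.814)/2.20605… = 0.86987… → 0.870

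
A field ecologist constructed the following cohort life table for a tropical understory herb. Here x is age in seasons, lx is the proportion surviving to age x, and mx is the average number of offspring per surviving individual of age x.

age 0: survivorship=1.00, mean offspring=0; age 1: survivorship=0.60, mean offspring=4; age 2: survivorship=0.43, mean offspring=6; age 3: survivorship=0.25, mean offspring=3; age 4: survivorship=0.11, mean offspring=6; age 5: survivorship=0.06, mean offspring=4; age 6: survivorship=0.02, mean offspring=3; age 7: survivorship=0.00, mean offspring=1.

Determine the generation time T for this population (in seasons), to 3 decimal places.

2.094

lx·mx: 0, 2.4, 2.58, 0.75, 0.66, 0.24, 0.06, 0 → R0 = 6.69
x·lx·mx: 0, 2.4, 5.16, 2.25, 2.64, 1.2, 0.36, 0 → Σ = 14.01
T = 14.01 / 6.69 = 2.09417… → 2.094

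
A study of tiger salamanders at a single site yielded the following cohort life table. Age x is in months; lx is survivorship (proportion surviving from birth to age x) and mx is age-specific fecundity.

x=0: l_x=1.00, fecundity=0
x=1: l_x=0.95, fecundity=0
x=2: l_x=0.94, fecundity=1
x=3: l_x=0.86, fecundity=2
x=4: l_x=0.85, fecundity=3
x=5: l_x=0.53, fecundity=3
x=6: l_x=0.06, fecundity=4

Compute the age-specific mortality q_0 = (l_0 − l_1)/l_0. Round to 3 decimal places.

q_0 = (l_0 − l_1) / l_0 = (1 − 0.95) / 1
     = 0.05 / 1 = 0.05 → 0.050

0.050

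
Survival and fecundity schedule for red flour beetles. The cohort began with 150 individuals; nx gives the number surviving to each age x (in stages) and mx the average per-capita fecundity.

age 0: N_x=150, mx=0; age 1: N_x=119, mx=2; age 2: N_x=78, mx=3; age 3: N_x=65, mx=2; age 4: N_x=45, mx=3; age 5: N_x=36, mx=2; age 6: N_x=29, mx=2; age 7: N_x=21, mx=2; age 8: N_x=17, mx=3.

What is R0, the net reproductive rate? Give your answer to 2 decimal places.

lx = nx/n0 = nx/150: 1, 0.79333…, 0.52, 0.43333…, 0.3, 0.24, 0.19333…, 0.14, 0.11333…
lx·mx by age: 0, 1.586667…, 1.56, 0.866667…, 0.9, 0.48, 0.386667…, 0.28, 0.34…
R0 = Σ lx·mx = 6.4… → 6.40

6.40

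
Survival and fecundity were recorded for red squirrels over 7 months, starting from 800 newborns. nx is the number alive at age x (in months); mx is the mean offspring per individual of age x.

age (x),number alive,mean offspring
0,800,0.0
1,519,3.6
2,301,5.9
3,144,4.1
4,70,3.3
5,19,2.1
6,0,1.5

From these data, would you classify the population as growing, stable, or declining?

lx = nx/n0 = nx/800: 1, 0.64875, 0.37625, 0.18, 0.0875, 0.02375, 0
R0 = Σ lx·mx = 0 + 2.3355 + 2.219875 + 0.738 + 0.28875 + 0.049875 + 0 = 5.632
R0 > 1, so the population is growing.

growing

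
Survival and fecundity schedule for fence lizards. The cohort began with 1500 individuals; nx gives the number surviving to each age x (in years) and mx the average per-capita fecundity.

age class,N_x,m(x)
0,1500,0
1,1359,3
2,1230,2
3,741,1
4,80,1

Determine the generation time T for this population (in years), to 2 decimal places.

lx = nx/n0 = nx/1500: 1, 0.906, 0.82, 0.494, 0.05333…
lx·mx: 0, 2.718, 1.64, 0.494, 0.053333… → R0 = 4.905333…
x·lx·mx: 0, 2.718, 3.28, 1.482, 0.213333… → Σ = 7.693333…
T = 7.693333… / 4.905333… = 1.568361… → 1.57

1.57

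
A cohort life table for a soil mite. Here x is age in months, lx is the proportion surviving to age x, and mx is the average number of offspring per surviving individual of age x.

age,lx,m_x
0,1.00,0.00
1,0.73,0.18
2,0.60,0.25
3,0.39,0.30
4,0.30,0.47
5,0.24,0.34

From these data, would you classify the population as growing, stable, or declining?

R0 = Σ lx·mx = 0 + 0.1314 + 0.15 + 0.117 + 0.141 + 0.0816 = 0.621
R0 < 1, so the population is declining.

declining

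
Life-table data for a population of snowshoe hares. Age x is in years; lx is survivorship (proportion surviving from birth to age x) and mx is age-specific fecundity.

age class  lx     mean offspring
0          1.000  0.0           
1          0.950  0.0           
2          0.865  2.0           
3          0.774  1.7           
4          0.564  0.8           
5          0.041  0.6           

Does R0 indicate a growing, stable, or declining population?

R0 = Σ lx·mx = 0 + 0 + 1.73 + 1.3158 + 0.4512 + 0.0246 = 3.5216
R0 > 1, so the population is growing.

growing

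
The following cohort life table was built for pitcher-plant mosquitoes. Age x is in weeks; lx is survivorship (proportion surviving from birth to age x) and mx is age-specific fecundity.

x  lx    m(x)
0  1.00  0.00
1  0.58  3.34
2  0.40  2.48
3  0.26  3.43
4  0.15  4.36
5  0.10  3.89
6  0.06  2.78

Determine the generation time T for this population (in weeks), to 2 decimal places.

2.42

lx·mx: 0, 1.9372, 0.992, 0.8918, 0.654, 0.389, 0.1668 → R0 = 5.0308
x·lx·mx: 0, 1.9372, 1.984, 2.6754, 2.616, 1.945, 1.0008 → Σ = 12.1584
T = 12.1584 / 5.0308 = 2.416793… → 2.42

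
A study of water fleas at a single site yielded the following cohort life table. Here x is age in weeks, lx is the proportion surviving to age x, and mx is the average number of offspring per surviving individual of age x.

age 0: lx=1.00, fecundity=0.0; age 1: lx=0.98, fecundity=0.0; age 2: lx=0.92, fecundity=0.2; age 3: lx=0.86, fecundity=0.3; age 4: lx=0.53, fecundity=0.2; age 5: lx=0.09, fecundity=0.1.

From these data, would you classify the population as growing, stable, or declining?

R0 = Σ lx·mx = 0 + 0 + 0.184 + 0.258 + 0.106 + 0.009 = 0.557
R0 < 1, so the population is declining.

declining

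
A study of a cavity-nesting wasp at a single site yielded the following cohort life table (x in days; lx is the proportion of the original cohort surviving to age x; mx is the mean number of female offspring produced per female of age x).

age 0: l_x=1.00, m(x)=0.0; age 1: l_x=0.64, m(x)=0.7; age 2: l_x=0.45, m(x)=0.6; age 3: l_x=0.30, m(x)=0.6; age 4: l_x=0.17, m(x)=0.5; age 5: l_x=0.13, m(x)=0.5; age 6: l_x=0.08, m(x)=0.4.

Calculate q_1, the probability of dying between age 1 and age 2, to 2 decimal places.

0.30

q_1 = (l_1 − l_2) / l_1 = (0.64 − 0.45) / 0.64
     = 0.19 / 0.64 = 0.296875 → 0.30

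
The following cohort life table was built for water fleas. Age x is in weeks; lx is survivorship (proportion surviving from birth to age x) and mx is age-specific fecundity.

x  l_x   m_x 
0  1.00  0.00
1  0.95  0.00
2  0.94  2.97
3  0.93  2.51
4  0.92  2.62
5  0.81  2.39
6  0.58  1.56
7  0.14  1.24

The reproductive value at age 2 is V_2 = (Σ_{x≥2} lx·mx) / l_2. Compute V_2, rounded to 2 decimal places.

lx·mx for x ≥ 2: 2.7918, 2.3343, 2.4104, 1.9359, 0.9048, 0.1736 → sum = 10.5508
V_2 = 10.5508 / l_2 = 10.5508 / 0.94 = 11.224255… → 11.22

11.22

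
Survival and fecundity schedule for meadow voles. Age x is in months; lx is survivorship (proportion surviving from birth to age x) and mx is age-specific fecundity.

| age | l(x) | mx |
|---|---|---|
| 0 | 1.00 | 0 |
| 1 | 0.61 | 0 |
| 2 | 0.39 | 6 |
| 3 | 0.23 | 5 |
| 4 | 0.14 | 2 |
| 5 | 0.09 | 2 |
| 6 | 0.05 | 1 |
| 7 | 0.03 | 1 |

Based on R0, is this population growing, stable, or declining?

R0 = Σ lx·mx = 0 + 0 + 2.34 + 1.15 + 0.28 + 0.18 + 0.05 + 0.03 = 4.03
R0 > 1, so the population is growing.

growing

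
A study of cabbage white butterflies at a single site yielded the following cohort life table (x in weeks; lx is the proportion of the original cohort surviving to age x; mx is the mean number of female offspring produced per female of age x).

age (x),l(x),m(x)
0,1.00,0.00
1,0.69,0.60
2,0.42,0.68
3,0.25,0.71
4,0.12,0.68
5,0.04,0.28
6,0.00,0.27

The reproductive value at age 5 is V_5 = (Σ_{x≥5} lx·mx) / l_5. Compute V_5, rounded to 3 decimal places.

0.280

lx·mx for x ≥ 5: 0.0112, 0 → sum = 0.0112
V_5 = 0.0112 / l_5 = 0.0112 / 0.04 = 0.28 → 0.280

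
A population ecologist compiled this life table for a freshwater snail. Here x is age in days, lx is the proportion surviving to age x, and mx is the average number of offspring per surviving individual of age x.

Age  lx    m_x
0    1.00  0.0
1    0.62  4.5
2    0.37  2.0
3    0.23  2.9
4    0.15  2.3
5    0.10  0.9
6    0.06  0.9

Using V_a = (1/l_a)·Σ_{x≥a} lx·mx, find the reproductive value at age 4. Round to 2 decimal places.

lx·mx for x ≥ 4: 0.345, 0.09, 0.054 → sum = 0.489
V_4 = 0.489 / l_4 = 0.489 / 0.15 = 3.26 → 3.26

3.26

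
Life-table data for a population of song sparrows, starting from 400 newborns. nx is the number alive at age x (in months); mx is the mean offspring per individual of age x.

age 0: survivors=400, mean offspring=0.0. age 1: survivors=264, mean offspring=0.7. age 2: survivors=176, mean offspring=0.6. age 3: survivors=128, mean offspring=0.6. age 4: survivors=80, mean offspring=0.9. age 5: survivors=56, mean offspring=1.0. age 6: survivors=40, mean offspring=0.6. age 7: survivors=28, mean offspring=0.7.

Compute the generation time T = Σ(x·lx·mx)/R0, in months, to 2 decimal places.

lx = nx/n0 = nx/400: 1, 0.66, 0.44, 0.32, 0.2, 0.14, 0.1, 0.07
lx·mx: 0, 0.462, 0.264, 0.192, 0.18, 0.14, 0.06, 0.049 → R0 = 1.347
x·lx·mx: 0, 0.462, 0.528, 0.576, 0.72, 0.7, 0.36, 0.343 → Σ = 3.689
T = 3.689 / 1.347 = 2.738679… → 2.74

2.74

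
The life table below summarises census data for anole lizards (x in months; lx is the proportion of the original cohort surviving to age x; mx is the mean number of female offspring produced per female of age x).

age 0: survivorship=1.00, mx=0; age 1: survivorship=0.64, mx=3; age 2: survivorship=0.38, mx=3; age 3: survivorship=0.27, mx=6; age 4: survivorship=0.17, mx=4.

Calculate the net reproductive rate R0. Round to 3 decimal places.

5.360

lx·mx by age: 0, 1.92, 1.14, 1.62, 0.68
R0 = Σ lx·mx = 5.36 → 5.360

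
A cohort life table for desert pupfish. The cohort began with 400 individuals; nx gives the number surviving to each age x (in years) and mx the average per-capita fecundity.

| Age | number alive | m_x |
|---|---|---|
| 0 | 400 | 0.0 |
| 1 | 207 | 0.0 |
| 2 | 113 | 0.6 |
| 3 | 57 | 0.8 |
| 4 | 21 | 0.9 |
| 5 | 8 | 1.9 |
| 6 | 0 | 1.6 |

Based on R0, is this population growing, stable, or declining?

declining

lx = nx/n0 = nx/400: 1, 0.5175, 0.2825, 0.1425, 0.0525, 0.02, 0
R0 = Σ lx·mx = 0 + 0 + 0.1695 + 0.114 + 0.04725 + 0.038 + 0 = 0.36875
R0 < 1, so the population is declining.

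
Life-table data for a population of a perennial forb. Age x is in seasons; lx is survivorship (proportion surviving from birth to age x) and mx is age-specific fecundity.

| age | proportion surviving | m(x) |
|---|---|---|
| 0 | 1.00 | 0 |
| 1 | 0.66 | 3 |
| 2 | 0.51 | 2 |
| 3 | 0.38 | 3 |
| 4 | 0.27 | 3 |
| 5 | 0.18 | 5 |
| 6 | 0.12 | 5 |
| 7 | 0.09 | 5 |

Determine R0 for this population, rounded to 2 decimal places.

6.90

lx·mx by age: 0, 1.98, 1.02, 1.14, 0.81, 0.9, 0.6, 0.45
R0 = Σ lx·mx = 6.9 → 6.90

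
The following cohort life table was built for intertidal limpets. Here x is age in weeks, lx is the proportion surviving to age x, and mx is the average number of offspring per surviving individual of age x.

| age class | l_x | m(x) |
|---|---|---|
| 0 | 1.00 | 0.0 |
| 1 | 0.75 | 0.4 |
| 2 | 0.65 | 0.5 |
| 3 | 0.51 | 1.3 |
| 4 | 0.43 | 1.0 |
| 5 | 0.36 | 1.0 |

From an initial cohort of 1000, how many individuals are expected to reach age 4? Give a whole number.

Expected survivors = N0 · l_4 = 1000 × 0.43 = 430 → 430

430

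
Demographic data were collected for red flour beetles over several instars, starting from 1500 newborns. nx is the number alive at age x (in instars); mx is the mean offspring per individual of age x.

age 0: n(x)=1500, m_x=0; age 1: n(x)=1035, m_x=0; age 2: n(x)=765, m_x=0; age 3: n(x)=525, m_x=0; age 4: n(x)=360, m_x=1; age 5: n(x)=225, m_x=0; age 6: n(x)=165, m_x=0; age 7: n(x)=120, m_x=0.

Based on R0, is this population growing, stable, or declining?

declining

lx = nx/n0 = nx/1500: 1, 0.69, 0.51, 0.35, 0.24, 0.15, 0.11, 0.08
R0 = Σ lx·mx = 0 + 0 + 0 + 0 + 0.24 + 0 + 0 + 0 = 0.24
R0 < 1, so the population is declining.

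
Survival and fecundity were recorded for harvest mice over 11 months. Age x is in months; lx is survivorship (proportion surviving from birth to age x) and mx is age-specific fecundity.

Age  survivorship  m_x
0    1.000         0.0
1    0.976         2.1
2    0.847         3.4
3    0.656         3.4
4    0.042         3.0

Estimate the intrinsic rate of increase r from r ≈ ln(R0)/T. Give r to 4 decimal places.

R0 = Σ lx·mx = 0 + 2.0496 + 2.8798 + 2.2304 + 0.126 = 7.2858
Σ x·lx·mx = 15.0044; T = 15.0044/7.2858 = 2.0594…
r ≈ ln(R0)/T = ln(7.2858)/2.0594… = 0.964322… → 0.9643

0.9643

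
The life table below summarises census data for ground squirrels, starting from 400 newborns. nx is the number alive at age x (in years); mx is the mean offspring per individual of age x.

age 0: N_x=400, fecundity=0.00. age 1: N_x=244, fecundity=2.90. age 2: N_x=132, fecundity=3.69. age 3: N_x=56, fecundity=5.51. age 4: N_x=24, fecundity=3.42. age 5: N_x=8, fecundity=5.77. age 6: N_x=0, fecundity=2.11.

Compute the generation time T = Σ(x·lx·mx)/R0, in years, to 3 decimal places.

lx = nx/n0 = nx/400: 1, 0.61, 0.33, 0.14, 0.06, 0.02, 0
lx·mx: 0, 1.769, 1.2177, 0.7714, 0.2052, 0.1154, 0 → R0 = 4.0787
x·lx·mx: 0, 1.769, 2.4354, 2.3142, 0.8208, 0.577, 0 → Σ = 7.9164
T = 7.9164 / 4.0787 = 1.940913… → 1.941

1.941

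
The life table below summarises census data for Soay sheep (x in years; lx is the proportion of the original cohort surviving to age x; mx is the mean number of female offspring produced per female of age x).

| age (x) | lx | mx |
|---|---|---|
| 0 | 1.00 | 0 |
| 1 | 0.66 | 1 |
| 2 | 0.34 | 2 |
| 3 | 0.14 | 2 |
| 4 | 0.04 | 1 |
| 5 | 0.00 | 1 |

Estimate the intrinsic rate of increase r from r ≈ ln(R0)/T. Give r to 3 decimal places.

0.279

R0 = Σ lx·mx = 0 + 0.66 + 0.68 + 0.28 + 0.04 + 0 = 1.66
Σ x·lx·mx = 3.02; T = 3.02/1.66 = 1.81928…
r ≈ ln(R0)/T = ln(1.66)/1.81928… = 0.27858… → 0.279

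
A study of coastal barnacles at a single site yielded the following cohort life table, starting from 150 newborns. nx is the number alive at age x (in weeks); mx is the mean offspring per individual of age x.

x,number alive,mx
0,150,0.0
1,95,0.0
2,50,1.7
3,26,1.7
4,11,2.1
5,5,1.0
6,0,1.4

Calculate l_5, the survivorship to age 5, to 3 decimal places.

l_5 = n_5/n_0 = 5/150 = 0.033333… → 0.033

0.033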